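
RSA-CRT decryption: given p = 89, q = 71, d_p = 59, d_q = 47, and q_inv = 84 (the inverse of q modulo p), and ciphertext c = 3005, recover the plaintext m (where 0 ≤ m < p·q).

m₁ = c^(d_p) mod p: c ≡ 68 (mod 89), and 68^59 mod 89 = 79.
m₂ = c^(d_q) mod q: c ≡ 23 (mod 71), and 23^47 mod 71 = 51.
h = q_inv·(m₁ − m₂) mod p = 84·(79 − 51) mod 89 = 38.
m = m₂ + h·q = 51 + 38·71 = 2749.

2749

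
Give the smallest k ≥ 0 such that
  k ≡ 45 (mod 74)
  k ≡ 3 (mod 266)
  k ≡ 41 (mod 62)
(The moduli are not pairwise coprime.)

gcd(74, 266) = 2 and 2 | (3 − 45), so the pair is consistent; merging gives k ≡ 1599 (mod 9842), where 9842 = lcm(74, 266).
gcd(9842, 62) = 2 and 2 | (41 − 1599), so the pair is consistent; merging gives k ≡ 159071 (mod 305102), where 305102 = lcm(9842, 62).
The solution is unique modulo lcm(74, 266, 62) = 305102.

159071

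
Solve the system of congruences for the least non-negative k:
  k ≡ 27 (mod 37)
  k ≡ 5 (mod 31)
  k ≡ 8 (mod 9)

From k ≡ 27 (mod 37) write k = 27 + 37t. Substituting into k ≡ 5 (mod 31) gives 37t ≡ 9 (mod 31), and since 6⁻¹ ≡ 26 (mod 31), t ≡ 17. Hence k ≡ 27 + 37·17 = 656 (mod 1147).
From k ≡ 656 (mod 1147) write k = 656 + 1147t. Substituting into k ≡ 8 (mod 9) gives 1147t ≡ 0 (mod 9), and since 4⁻¹ ≡ 7 (mod 9), t ≡ 0. Hence k ≡ 656 + 1147·0 = 656 (mod 10323).

656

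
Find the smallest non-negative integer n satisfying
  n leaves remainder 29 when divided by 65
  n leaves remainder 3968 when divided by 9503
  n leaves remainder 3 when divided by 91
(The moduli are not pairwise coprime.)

213034

gcd(65, 9503) = 13 and 13 | (3968 − 29), so the pair is consistent; merging gives n ≡ 22974 (mod 47515), where 47515 = lcm(65, 9503).
gcd(47515, 91) = 13 and 13 | (3 − 22974), so the pair is consistent; merging gives n ≡ 213034 (mod 332605), where 332605 = lcm(47515, 91).
The solution is unique modulo lcm(65, 9503, 91) = 332605.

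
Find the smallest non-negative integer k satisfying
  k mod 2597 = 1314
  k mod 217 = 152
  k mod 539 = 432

110388

gcd(2597, 217) = 7 and 7 | (152 − 1314), so the pair is consistent; merging gives k ≡ 29881 (mod 80507), where 80507 = lcm(2597, 217).
gcd(80507, 539) = 49 and 49 | (432 − 29881), so the pair is consistent; merging gives k ≡ 110388 (mod 885577), where 885577 = lcm(80507, 539).
The solution is unique modulo lcm(2597, 217, 539) = 885577.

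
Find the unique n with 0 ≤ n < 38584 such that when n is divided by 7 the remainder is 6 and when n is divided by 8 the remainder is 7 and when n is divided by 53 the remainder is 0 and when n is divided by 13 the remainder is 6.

The moduli are pairwise coprime; M = 7·8·53·13 = 38584.
M/7 = 5512; 5512 ≡ 3 (mod 7); 3·5 ≡ 1, so inverse 5.
M/8 = 4823; 4823 ≡ 7 (mod 8); 7·7 ≡ 1, so inverse 7.
M/53 = 728; 728 ≡ 39 (mod 53); 39·34 ≡ 1, so inverse 34.
M/13 = 2968; 2968 ≡ 4 (mod 13); 4·10 ≡ 1, so inverse 10.
n ≡ 6·5512·5 + 7·4823·7 + 0·728·34 + 6·2968·10 = 579767.
579767 mod 38584 = 1007.

1007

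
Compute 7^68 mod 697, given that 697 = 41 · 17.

4

Mod 41: 7 ≡ 7; by Fermat, exponent reduces to 68 mod 40 = 28; 7^28 ≡ 4 (mod 41).
Mod 17: 7 ≡ 7; by Fermat, exponent reduces to 68 mod 16 = 4; 7^4 ≡ 4 (mod 17).
Combine by CRT: x ≡ 4 (mod 41), x ≡ 4 (mod 17) ⇒ x ≡ 4 (mod 697).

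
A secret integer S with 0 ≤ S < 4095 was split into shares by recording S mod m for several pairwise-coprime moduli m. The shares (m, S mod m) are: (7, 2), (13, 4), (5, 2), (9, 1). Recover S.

From S ≡ 2 (mod 7) write S = 2 + 7t. Substituting into S ≡ 4 (mod 13) gives 7t ≡ 2 (mod 13), and since 7⁻¹ ≡ 2 (mod 13), t ≡ 4. Hence S ≡ 2 + 7·4 = 30 (mod 91).
From S ≡ 30 (mod 91) write S = 30 + 91t. Substituting into S ≡ 2 (mod 5) gives 91t ≡ 2 (mod 5), and since 1⁻¹ ≡ 1 (mod 5), t ≡ 2. Hence S ≡ 30 + 91·2 = 212 (mod 455).
From S ≡ 212 (mod 455) write S = 212 + 455t. Substituting into S ≡ 1 (mod 9) gives 455t ≡ 5 (mod 9), and since 5⁻¹ ≡ 2 (mod 9), t ≡ 1. Hence S ≡ 212 + 455·1 = 667 (mod 4095).

667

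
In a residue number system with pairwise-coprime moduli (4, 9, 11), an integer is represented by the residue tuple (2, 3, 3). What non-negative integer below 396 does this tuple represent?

The moduli are pairwise coprime; N = 4·9·11 = 396.
N/4 = 99; 99 ≡ 3 (mod 4); 3·3 ≡ 1, so inverse 3.
N/9 = 44; 44 ≡ 8 (mod 9); 8·8 ≡ 1, so inverse 8.
N/11 = 36; 36 ≡ 3 (mod 11); 3·4 ≡ 1, so inverse 4.
x ≡ 2·99·3 + 3·44·8 + 3·36·4 = 2082.
2082 mod 396 = 102.

102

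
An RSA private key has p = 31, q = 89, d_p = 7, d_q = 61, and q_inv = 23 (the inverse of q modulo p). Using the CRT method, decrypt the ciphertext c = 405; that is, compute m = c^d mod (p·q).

1864

m₁ = c^(d_p) mod p: c ≡ 2 (mod 31), and 2^7 mod 31 = 4.
m₂ = c^(d_q) mod q: c ≡ 49 (mod 89), and 49^61 mod 89 = 84.
h = q_inv·(m₁ − m₂) mod p = 23·(4 − 84) mod 31 = 20.
m = m₂ + h·q = 84 + 20·89 = 1864.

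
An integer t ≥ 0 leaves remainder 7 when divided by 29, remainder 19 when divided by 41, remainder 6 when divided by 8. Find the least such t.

Combine the congruences pairwise.
From t ≡ 7 (mod 29) write t = 7 + 29s. Substituting into t ≡ 19 (mod 41) gives 29s ≡ 12 (mod 41), and since 29⁻¹ ≡ 17 (mod 41), s ≡ 40. Hence t ≡ 7 + 29·40 = 1167 (mod 1189).
From t ≡ 1167 (mod 1189) write t = 1167 + 1189s. Substituting into t ≡ 6 (mod 8) gives 1189s ≡ 7 (mod 8), and since 5⁻¹ ≡ 5 (mod 8), s ≡ 3. Hence t ≡ 1167 + 1189·3 = 4734 (mod 9512).

4734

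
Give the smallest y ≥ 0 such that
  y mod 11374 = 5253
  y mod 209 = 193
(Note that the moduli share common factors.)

gcd(11374, 209) = 11 and 11 | (193 − 5253), so the pair is consistent; merging gives y ≡ 107619 (mod 216106), where 216106 = lcm(11374, 209).
The solution is unique modulo lcm(11374, 209) = 216106.

107619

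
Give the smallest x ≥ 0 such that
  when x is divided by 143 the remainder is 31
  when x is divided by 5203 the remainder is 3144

60377

Combine the congruences pairwise.
gcd(143, 5203) = 11 and 11 | (3144 − 31), so the pair is consistent; merging gives x ≡ 60377 (mod 67639), where 67639 = lcm(143, 5203).
The solution is unique modulo lcm(143, 5203) = 67639.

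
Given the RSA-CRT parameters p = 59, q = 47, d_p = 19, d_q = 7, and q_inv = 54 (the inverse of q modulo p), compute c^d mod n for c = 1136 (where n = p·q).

m₁ = c^(d_p) mod p: c ≡ 15 (mod 59), and 15^19 mod 59 = 28.
m₂ = c^(d_q) mod q: c ≡ 8 (mod 47), and 8^7 mod 47 = 12.
h = q_inv·(m₁ − m₂) mod p = 54·(28 − 12) mod 59 = 38.
m = m₂ + h·q = 12 + 38·47 = 1798.

1798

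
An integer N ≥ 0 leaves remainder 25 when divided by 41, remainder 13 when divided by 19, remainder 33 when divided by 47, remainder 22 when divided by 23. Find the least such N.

644873

Combine the congruences pairwise.
From N ≡ 25 (mod 41) write N = 25 + 41t. Substituting into N ≡ 13 (mod 19) gives 41t ≡ 7 (mod 19), and since 3⁻¹ ≡ 13 (mod 19), t ≡ 15. Hence N ≡ 25 + 41·15 = 640 (mod 779).
From N ≡ 640 (mod 779) write N = 640 + 779t. Substituting into N ≡ 33 (mod 47) gives 779t ≡ 4 (mod 47), and since 27⁻¹ ≡ 7 (mod 47), t ≡ 28. Hence N ≡ 640 + 779·28 = 22452 (mod 36613).
From N ≡ 22452 (mod 36613) write N = 22452 + 36613t. Substituting into N ≡ 22 (mod 23) gives 36613t ≡ 18 (mod 23), and since 20⁻¹ ≡ 15 (mod 23), t ≡ 17. Hence N ≡ 22452 + 36613·17 = 644873 (mod 842099).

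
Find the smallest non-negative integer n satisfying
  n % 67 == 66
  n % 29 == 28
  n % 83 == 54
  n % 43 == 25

6544023

Combine the congruences pairwise.
From n ≡ 66 (mod 67) write n = 66 + 67t. Substituting into n ≡ 28 (mod 29) gives 67t ≡ 20 (mod 29), and since 9⁻¹ ≡ 13 (mod 29), t ≡ 28. Hence n ≡ 66 + 67·28 = 1942 (mod 1943).
From n ≡ 1942 (mod 1943) write n = 1942 + 1943t. Substituting into n ≡ 54 (mod 83) gives 1943t ≡ 21 (mod 83), and since 34⁻¹ ≡ 22 (mod 83), t ≡ 47. Hence n ≡ 1942 + 1943·47 = 93263 (mod 161269).
From n ≡ 93263 (mod 161269) write n = 93263 + 161269t. Substituting into n ≡ 25 (mod 43) gives 161269t ≡ 29 (mod 43), and since 19⁻¹ ≡ 34 (mod 43), t ≡ 40. Hence n ≡ 93263 + 161269·40 = 6544023 (mod 6934567).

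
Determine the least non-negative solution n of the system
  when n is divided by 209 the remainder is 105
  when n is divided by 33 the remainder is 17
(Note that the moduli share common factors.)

gcd(209, 33) = 11 and 11 | (17 − 105), so the pair is consistent; merging gives n ≡ 314 (mod 627), where 627 = lcm(209, 33).
The solution is unique modulo lcm(209, 33) = 627.

314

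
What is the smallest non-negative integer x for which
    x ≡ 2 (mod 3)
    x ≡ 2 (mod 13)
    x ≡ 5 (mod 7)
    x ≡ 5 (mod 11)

236

From x ≡ 2 (mod 3) write x = 2 + 3t. Substituting into x ≡ 2 (mod 13) gives 3t ≡ 0 (mod 13), and since 3⁻¹ ≡ 9 (mod 13), t ≡ 0. Hence x ≡ 2 + 3·0 = 2 (mod 39).
From x ≡ 2 (mod 39) write x = 2 + 39t. Substituting into x ≡ 5 (mod 7) gives 39t ≡ 3 (mod 7), and since 4⁻¹ ≡ 2 (mod 7), t ≡ 6. Hence x ≡ 2 + 39·6 = 236 (mod 273).
From x ≡ 236 (mod 273) write x = 236 + 273t. Substituting into x ≡ 5 (mod 11) gives 273t ≡ 0 (mod 11), and since 9⁻¹ ≡ 5 (mod 11), t ≡ 0. Hence x ≡ 236 + 273·0 = 236 (mod 3003).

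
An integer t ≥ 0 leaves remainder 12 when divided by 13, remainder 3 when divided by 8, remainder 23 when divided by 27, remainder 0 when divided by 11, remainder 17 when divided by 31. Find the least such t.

85019

The moduli are pairwise coprime; N = 13·8·27·11·31 = 957528.
N/13 = 73656; 73656 ≡ 11 (mod 13); 11·6 ≡ 1, so inverse 6.
N/8 = 119691; 119691 ≡ 3 (mod 8); 3·3 ≡ 1, so inverse 3.
N/27 = 35464; 35464 ≡ 13 (mod 27); 13·25 ≡ 1, so inverse 25.
N/11 = 87048; 87048 ≡ 5 (mod 11); 5·9 ≡ 1, so inverse 9.
N/31 = 30888; 30888 ≡ 12 (mod 31); 12·13 ≡ 1, so inverse 13.
t ≡ 12·73656·6 + 3·119691·3 + 23·35464·25 + 0·87048·9 + 17·30888·13 = 33598499.
33598499 mod 957528 = 85019.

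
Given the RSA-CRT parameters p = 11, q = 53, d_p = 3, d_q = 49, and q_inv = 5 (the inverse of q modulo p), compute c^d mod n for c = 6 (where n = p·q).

m₁ = c^(d_p) mod p: c ≡ 6 (mod 11), and 6^3 mod 11 = 7.
m₂ = c^(d_q) mod q: c ≡ 6 (mod 53), and 6^49 mod 53 = 40.
h = q_inv·(m₁ − m₂) mod p = 5·(7 − 40) mod 11 = 0.
m = m₂ + h·q = 40 + 0·53 = 40.

40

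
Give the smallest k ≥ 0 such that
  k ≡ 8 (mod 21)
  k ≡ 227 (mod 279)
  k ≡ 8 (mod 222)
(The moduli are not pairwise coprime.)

gcd(21, 279) = 3 and 3 | (227 − 8), so the pair is consistent; merging gives k ≡ 785 (mod 1953), where 1953 = lcm(21, 279).
gcd(1953, 222) = 3 and 3 | (8 − 785), so the pair is consistent; merging gives k ≡ 73046 (mod 144522), where 144522 = lcm(1953, 222).
The solution is unique modulo lcm(21, 279, 222) = 144522.

73046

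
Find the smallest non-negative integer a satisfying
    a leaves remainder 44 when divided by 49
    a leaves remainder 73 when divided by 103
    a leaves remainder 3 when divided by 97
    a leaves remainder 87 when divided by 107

27910395

The moduli are pairwise coprime; N = 49·103·97·107 = 52382813.
N/49 = 1069037; 1069037 ≡ 4 (mod 49); 4·37 ≡ 1, so inverse 37.
N/103 = 508571; 508571 ≡ 60 (mod 103); 60·91 ≡ 1, so inverse 91.
N/97 = 540029; 540029 ≡ 30 (mod 97); 30·55 ≡ 1, so inverse 55.
N/107 = 489559; 489559 ≡ 34 (mod 107); 34·85 ≡ 1, so inverse 85.
a ≡ 44·1069037·37 + 73·508571·91 + 3·540029·55 + 87·489559·85 = 8828222979.
8828222979 mod 52382813 = 27910395.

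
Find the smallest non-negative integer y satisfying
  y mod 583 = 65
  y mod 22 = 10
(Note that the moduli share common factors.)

648

Combine the congruences pairwise.
gcd(583, 22) = 11 and 11 | (10 − 65), so the pair is consistent; merging gives y ≡ 648 (mod 1166), where 1166 = lcm(583, 22).
The solution is unique modulo lcm(583, 22) = 1166.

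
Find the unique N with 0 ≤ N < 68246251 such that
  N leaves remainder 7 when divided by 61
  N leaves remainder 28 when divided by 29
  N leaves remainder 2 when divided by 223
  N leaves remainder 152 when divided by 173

From N ≡ 7 (mod 61) write N = 7 + 61t. Substituting into N ≡ 28 (mod 29) gives 61t ≡ 21 (mod 29), and since 3⁻¹ ≡ 10 (mod 29), t ≡ 7. Hence N ≡ 7 + 61·7 = 434 (mod 1769).
From N ≡ 434 (mod 1769) write N = 434 + 1769t. Substituting into N ≡ 2 (mod 223) gives 1769t ≡ 14 (mod 223), and since 208⁻¹ ≡ 104 (mod 223), t ≡ 118. Hence N ≡ 434 + 1769·118 = 209176 (mod 394487).
From N ≡ 209176 (mod 394487) write N = 209176 + 394487t. Substituting into N ≡ 152 (mod 173) gives 394487t ≡ 133 (mod 173), and since 47⁻¹ ≡ 81 (mod 173), t ≡ 47. Hence N ≡ 209176 + 394487·47 = 18750065 (mod 68246251).

18750065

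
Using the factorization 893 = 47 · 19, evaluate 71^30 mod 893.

Mod 47: 71 ≡ 24; 24^30 ≡ 18 (mod 47).
Mod 19: 71 ≡ 14; by Fermat, exponent reduces to 30 mod 18 = 12; 14^12 ≡ 11 (mod 19).
Combine by CRT: x ≡ 18 (mod 47), x ≡ 11 (mod 19) ⇒ x ≡ 676 (mod 893).

676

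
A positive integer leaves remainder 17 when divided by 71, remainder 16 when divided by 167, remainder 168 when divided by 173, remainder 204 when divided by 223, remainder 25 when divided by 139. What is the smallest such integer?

The moduli are pairwise coprime; N = 71·167·173·223·139 = 63582937217.
N/71 = 895534327; 895534327 ≡ 38 (mod 71); 38·43 ≡ 1, so inverse 43.
N/167 = 380736151; 380736151 ≡ 32 (mod 167); 32·47 ≡ 1, so inverse 47.
N/173 = 367531429; 367531429 ≡ 22 (mod 173); 22·118 ≡ 1, so inverse 118.
N/223 = 285125279; 285125279 ≡ 155 (mod 223); 155·141 ≡ 1, so inverse 141.
N/139 = 457431203; 457431203 ≡ 134 (mod 139); 134·111 ≡ 1, so inverse 111.
a ≡ 17·895534327·43 + 16·380736151·47 + 168·367531429·118 + 204·285125279·141 + 25·457431203·111 = 17697607340566.
17697607340566 mod 63582937217 = 21550794240.

21550794240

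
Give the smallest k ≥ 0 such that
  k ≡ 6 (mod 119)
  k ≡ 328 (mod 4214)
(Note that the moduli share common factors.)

34040

Combine the congruences pairwise.
gcd(119, 4214) = 7 and 7 | (328 − 6), so the pair is consistent; merging gives k ≡ 34040 (mod 71638), where 71638 = lcm(119, 4214).
The solution is unique modulo lcm(119, 4214) = 71638.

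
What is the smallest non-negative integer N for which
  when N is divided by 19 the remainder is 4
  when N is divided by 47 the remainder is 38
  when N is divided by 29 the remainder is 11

21094

The moduli are pairwise coprime; M = 19·47·29 = 25897.
M/19 = 1363; 1363 ≡ 14 (mod 19); 14·15 ≡ 1, so inverse 15.
M/47 = 551; 551 ≡ 34 (mod 47); 34·18 ≡ 1, so inverse 18.
M/29 = 893; 893 ≡ 23 (mod 29); 23·24 ≡ 1, so inverse 24.
N ≡ 4·1363·15 + 38·551·18 + 11·893·24 = 694416.
694416 mod 25897 = 21094.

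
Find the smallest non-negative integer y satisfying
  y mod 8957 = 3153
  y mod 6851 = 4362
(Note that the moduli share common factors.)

1669155

gcd(8957, 6851) = 13 and 13 | (4362 − 3153), so the pair is consistent; merging gives y ≡ 1669155 (mod 4720339), where 4720339 = lcm(8957, 6851).
The solution is unique modulo lcm(8957, 6851) = 4720339.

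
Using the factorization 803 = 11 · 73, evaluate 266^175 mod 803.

Mod 11: 266 ≡ 2; by Fermat, exponent reduces to 175 mod 10 = 5; 2^5 ≡ 10 (mod 11).
Mod 73: 266 ≡ 47; by Fermat, exponent reduces to 175 mod 72 = 31; 47^31 ≡ 40 (mod 73).
Combine by CRT: x ≡ 10 (mod 11), x ≡ 40 (mod 73) ⇒ x ≡ 186 (mod 803).

186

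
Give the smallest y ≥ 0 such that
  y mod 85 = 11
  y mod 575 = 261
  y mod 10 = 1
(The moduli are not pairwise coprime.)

2561

gcd(85, 575) = 5 and 5 | (261 − 11), so the pair is consistent; merging gives y ≡ 2561 (mod 9775), where 9775 = lcm(85, 575).
gcd(9775, 10) = 5 and 5 | (1 − 2561), so the pair is consistent; merging gives y ≡ 2561 (mod 19550), where 19550 = lcm(9775, 10).
The solution is unique modulo lcm(85, 575, 10) = 19550.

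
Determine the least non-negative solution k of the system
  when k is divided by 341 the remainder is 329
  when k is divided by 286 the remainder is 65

gcd(341, 286) = 11 and 11 | (65 − 329), so the pair is consistent; merging gives k ≡ 5785 (mod 8866), where 8866 = lcm(341, 286).
The solution is unique modulo lcm(341, 286) = 8866.

5785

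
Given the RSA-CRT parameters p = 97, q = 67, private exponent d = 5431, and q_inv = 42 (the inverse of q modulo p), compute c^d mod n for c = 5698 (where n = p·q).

d_p = d mod (p−1) = 5431 mod 96 = 55; d_q = d mod (q−1) = 19.
m₁ = c^(d_p) mod p: c ≡ 72 (mod 97), and 72^55 mod 97 = 49.
m₂ = c^(d_q) mod q: c ≡ 3 (mod 67), and 3^19 mod 67 = 5.
h = q_inv·(m₁ − m₂) mod p = 42·(49 − 5) mod 97 = 5.
m = m₂ + h·q = 5 + 5·67 = 340.

340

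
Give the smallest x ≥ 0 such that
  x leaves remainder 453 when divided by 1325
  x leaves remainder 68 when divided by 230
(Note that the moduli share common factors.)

9728

gcd(1325, 230) = 5 and 5 | (68 − 453), so the pair is consistent; merging gives x ≡ 9728 (mod 60950), where 60950 = lcm(1325, 230).
The solution is unique modulo lcm(1325, 230) = 60950.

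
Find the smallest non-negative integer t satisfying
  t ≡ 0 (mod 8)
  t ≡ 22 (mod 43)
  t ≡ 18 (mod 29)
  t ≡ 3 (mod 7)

The moduli are pairwise coprime; N = 8·43·29·7 = 69832.
N/8 = 8729; 8729 ≡ 1 (mod 8), inverse 1.
N/43 = 1624; 1624 ≡ 33 (mod 43); 33·30 ≡ 1, so inverse 30.
N/29 = 2408; 2408 ≡ 1 (mod 29), inverse 1.
N/7 = 9976; 9976 ≡ 1 (mod 7), inverse 1.
t ≡ 0·8729·1 + 22·1624·30 + 18·2408·1 + 3·9976·1 = 1145112.
1145112 mod 69832 = 27800.

27800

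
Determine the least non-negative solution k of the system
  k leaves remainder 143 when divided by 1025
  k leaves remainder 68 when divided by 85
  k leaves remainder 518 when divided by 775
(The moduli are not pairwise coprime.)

176443

Combine the congruences pairwise.
gcd(1025, 85) = 5 and 5 | (68 − 143), so the pair is consistent; merging gives k ≡ 2193 (mod 17425), where 17425 = lcm(1025, 85).
gcd(17425, 775) = 25 and 25 | (518 − 2193), so the pair is consistent; merging gives k ≡ 176443 (mod 540175), where 540175 = lcm(17425, 775).
The solution is unique modulo lcm(1025, 85, 775) = 540175.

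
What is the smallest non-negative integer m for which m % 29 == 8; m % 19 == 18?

37

From m ≡ 8 (mod 29) write m = 8 + 29t. Substituting into m ≡ 18 (mod 19) gives 29t ≡ 10 (mod 19), and since 10⁻¹ ≡ 2 (mod 19), t ≡ 1. Hence m ≡ 8 + 29·1 = 37 (mod 551).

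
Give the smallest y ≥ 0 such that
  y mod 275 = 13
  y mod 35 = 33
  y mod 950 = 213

25863

Combine the congruences pairwise.
gcd(275, 35) = 5 and 5 | (33 − 13), so the pair is consistent; merging gives y ≡ 838 (mod 1925), where 1925 = lcm(275, 35).
gcd(1925, 950) = 25 and 25 | (213 − 838), so the pair is consistent; merging gives y ≡ 25863 (mod 73150), where 73150 = lcm(1925, 950).
The solution is unique modulo lcm(275, 35, 950) = 73150.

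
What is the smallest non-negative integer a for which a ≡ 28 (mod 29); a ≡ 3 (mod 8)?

115

From a ≡ 28 (mod 29) write a = 28 + 29t. Substituting into a ≡ 3 (mod 8) gives 29t ≡ 7 (mod 8), and since 5⁻¹ ≡ 5 (mod 8), t ≡ 3. Hence a ≡ 28 + 29·3 = 115 (mod 232).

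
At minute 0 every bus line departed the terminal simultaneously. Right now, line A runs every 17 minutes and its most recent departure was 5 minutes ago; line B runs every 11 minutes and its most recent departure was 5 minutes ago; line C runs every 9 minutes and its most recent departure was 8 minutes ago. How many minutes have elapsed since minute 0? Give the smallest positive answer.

566

Combine the congruences pairwise.
From t ≡ 5 (mod 17) write t = 5 + 17s. Substituting into t ≡ 5 (mod 11) gives 17s ≡ 0 (mod 11), and since 6⁻¹ ≡ 2 (mod 11), s ≡ 0. Hence t ≡ 5 + 17·0 = 5 (mod 187).
From t ≡ 5 (mod 187) write t = 5 + 187s. Substituting into t ≡ 8 (mod 9) gives 187s ≡ 3 (mod 9), and since 7⁻¹ ≡ 4 (mod 9), s ≡ 3. Hence t ≡ 5 + 187·3 = 566 (mod 1683).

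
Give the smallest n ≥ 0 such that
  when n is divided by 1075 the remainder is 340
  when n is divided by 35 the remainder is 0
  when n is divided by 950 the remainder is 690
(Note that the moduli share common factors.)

gcd(1075, 35) = 5 and 5 | (0 − 340), so the pair is consistent; merging gives n ≡ 6790 (mod 7525), where 7525 = lcm(1075, 35).
gcd(7525, 950) = 25 and 25 | (690 − 6790), so the pair is consistent; merging gives n ≡ 142240 (mod 285950), where 285950 = lcm(7525, 950).
The solution is unique modulo lcm(1075, 35, 950) = 285950.

142240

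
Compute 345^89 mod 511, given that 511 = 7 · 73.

214

Mod 7: 345 ≡ 2; by Fermat, exponent reduces to 89 mod 6 = 5; 2^5 ≡ 4 (mod 7).
Mod 73: 345 ≡ 53; by Fermat, exponent reduces to 89 mod 72 = 17; 53^17 ≡ 68 (mod 73).
Combine by CRT: x ≡ 4 (mod 7), x ≡ 68 (mod 73) ⇒ x ≡ 214 (mod 511).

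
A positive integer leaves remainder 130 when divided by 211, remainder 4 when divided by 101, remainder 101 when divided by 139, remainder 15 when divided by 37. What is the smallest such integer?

From N ≡ 130 (mod 211) write N = 130 + 211t. Substituting into N ≡ 4 (mod 101) gives 211t ≡ 76 (mod 101), and since 9⁻¹ ≡ 45 (mod 101), t ≡ 87. Hence N ≡ 130 + 211·87 = 18487 (mod 21311).
From N ≡ 18487 (mod 21311) write N = 18487 + 21311t. Substituting into N ≡ 101 (mod 139) gives 21311t ≡ 101 (mod 139), and since 44⁻¹ ≡ 79 (mod 139), t ≡ 56. Hence N ≡ 18487 + 21311·56 = 1211903 (mod 2962229).
From N ≡ 1211903 (mod 2962229) write N = 1211903 + 2962229t. Substituting into N ≡ 15 (mod 37) gives 2962229t ≡ 10 (mod 37), and since 9⁻¹ ≡ 33 (mod 37), t ≡ 34. Hence N ≡ 1211903 + 2962229·34 = 101927689 (mod 109602473).

101927689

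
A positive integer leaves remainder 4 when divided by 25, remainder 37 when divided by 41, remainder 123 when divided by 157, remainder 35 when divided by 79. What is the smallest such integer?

Combine the congruences pairwise.
From a ≡ 4 (mod 25) write a = 4 + 25t. Substituting into a ≡ 37 (mod 41) gives 25t ≡ 33 (mod 41), and since 25⁻¹ ≡ 23 (mod 41), t ≡ 21. Hence a ≡ 4 + 25·21 = 529 (mod 1025).
From a ≡ 529 (mod 1025) write a = 529 + 1025t. Substituting into a ≡ 123 (mod 157) gives 1025t ≡ 65 (mod 157), and since 83⁻¹ ≡ 70 (mod 157), t ≡ 154. Hence a ≡ 529 + 1025·154 = 158379 (mod 160925).
From a ≡ 158379 (mod 160925) write a = 158379 + 160925t. Substituting into a ≡ 35 (mod 79) gives 160925t ≡ 51 (mod 79), and since 2⁻¹ ≡ 40 (mod 79), t ≡ 65. Hence a ≡ 158379 + 160925·65 = 10618504 (mod 12713075).

10618504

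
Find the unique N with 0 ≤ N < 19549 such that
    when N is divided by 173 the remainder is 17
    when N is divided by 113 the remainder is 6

2266

From N ≡ 17 (mod 173) write N = 17 + 173t. Substituting into N ≡ 6 (mod 113) gives 173t ≡ 102 (mod 113), and since 60⁻¹ ≡ 81 (mod 113), t ≡ 13. Hence N ≡ 17 + 173·13 = 2266 (mod 19549).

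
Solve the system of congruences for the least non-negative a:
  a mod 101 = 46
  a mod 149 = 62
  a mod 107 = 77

1499896

Combine the congruences pairwise.
From a ≡ 46 (mod 101) write a = 46 + 101t. Substituting into a ≡ 62 (mod 149) gives 101t ≡ 16 (mod 149), and since 101⁻¹ ≡ 90 (mod 149), t ≡ 99. Hence a ≡ 46 + 101·99 = 10045 (mod 15049).
From a ≡ 10045 (mod 15049) write a = 10045 + 15049t. Substituting into a ≡ 77 (mod 107) gives 15049t ≡ 90 (mod 107), and since 69⁻¹ ≡ 76 (mod 107), t ≡ 99. Hence a ≡ 10045 + 15049·99 = 1499896 (mod 1610243).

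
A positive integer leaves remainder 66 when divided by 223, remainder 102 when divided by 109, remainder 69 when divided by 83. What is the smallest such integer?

The moduli are pairwise coprime; N = 223·109·83 = 2017481.
N/223 = 9047; 9047 ≡ 127 (mod 223); 127·72 ≡ 1, so inverse 72.
N/109 = 18509; 18509 ≡ 88 (mod 109); 88·83 ≡ 1, so inverse 83.
N/83 = 24307; 24307 ≡ 71 (mod 83); 71·76 ≡ 1, so inverse 76.
a ≡ 66·9047·72 + 102·18509·83 + 69·24307·76 = 327154446.
327154446 mod 2017481 = 322524.

322524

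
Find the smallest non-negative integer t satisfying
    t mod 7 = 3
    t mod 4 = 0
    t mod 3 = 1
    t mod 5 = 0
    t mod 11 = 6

The moduli are pairwise coprime; N = 7·4·3·5·11 = 4620.
N/7 = 660; 660 ≡ 2 (mod 7); 2·4 ≡ 1, so inverse 4.
N/4 = 1155; 1155 ≡ 3 (mod 4); 3·3 ≡ 1, so inverse 3.
N/3 = 1540; 1540 ≡ 1 (mod 3), inverse 1.
N/5 = 924; 924 ≡ 4 (mod 5); 4·4 ≡ 1, so inverse 4.
N/11 = 420; 420 ≡ 2 (mod 11); 2·6 ≡ 1, so inverse 6.
t ≡ 3·660·4 + 0·1155·3 + 1·1540·1 + 0·924·4 + 6·420·6 = 24580.
24580 mod 4620 = 1480.

1480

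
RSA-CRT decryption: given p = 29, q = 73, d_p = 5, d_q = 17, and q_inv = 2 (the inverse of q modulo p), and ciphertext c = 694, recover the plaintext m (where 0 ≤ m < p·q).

m₁ = c^(d_p) mod p: c ≡ 27 (mod 29), and 27^5 mod 29 = 26.
m₂ = c^(d_q) mod q: c ≡ 37 (mod 73), and 37^17 mod 73 = 2.
h = q_inv·(m₁ − m₂) mod p = 2·(26 − 2) mod 29 = 19.
m = m₂ + h·q = 2 + 19·73 = 1389.

1389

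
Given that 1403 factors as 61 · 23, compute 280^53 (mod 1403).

Mod 61: 280 ≡ 36; 36^53 ≡ 5 (mod 61).
Mod 23: 280 ≡ 4; by Fermat, exponent reduces to 53 mod 22 = 9; 4^9 ≡ 13 (mod 23).
Combine by CRT: x ≡ 5 (mod 61), x ≡ 13 (mod 23) ⇒ x ≡ 1347 (mod 1403).

1347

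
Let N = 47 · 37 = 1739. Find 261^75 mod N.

748

Mod 47: 261 ≡ 26; by Fermat, exponent reduces to 75 mod 46 = 29; 26^29 ≡ 43 (mod 47).
Mod 37: 261 ≡ 2; by Fermat, exponent reduces to 75 mod 36 = 3; 2^3 ≡ 8 (mod 37).
Combine by CRT: x ≡ 43 (mod 47), x ≡ 8 (mod 37) ⇒ x ≡ 748 (mod 1739).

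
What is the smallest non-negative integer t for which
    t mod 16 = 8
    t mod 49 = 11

648

Combine the congruences pairwise.
From t ≡ 8 (mod 16) write t = 8 + 16s. Substituting into t ≡ 11 (mod 49) gives 16s ≡ 3 (mod 49), and since 16⁻¹ ≡ 46 (mod 49), s ≡ 40. Hence t ≡ 8 + 16·40 = 648 (mod 784).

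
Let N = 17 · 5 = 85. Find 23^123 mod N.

22

Mod 17: 23 ≡ 6; by Fermat, exponent reduces to 123 mod 16 = 11; 6^11 ≡ 5 (mod 17).
Mod 5: 23 ≡ 3; by Fermat, exponent reduces to 123 mod 4 = 3; 3^3 ≡ 2 (mod 5).
Combine by CRT: x ≡ 5 (mod 17), x ≡ 2 (mod 5) ⇒ x ≡ 22 (mod 85).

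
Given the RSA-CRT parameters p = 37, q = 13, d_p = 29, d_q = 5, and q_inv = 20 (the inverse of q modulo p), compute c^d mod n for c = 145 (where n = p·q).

305

m₁ = c^(d_p) mod p: c ≡ 34 (mod 37), and 34^29 mod 37 = 9.
m₂ = c^(d_q) mod q: c ≡ 2 (mod 13), and 2^5 mod 13 = 6.
h = q_inv·(m₁ − m₂) mod p = 20·(9 − 6) mod 37 = 23.
m = m₂ + h·q = 6 + 23·13 = 305.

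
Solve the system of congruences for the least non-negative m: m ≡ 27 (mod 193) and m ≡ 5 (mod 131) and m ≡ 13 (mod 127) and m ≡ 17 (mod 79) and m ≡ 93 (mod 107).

Combine the congruences pairwise.
From m ≡ 27 (mod 193) write m = 27 + 193t. Substituting into m ≡ 5 (mod 131) gives 193t ≡ 109 (mod 131), and since 62⁻¹ ≡ 112 (mod 131), t ≡ 25. Hence m ≡ 27 + 193·25 = 4852 (mod 25283).
From m ≡ 4852 (mod 25283) write m = 4852 + 25283t. Substituting into m ≡ 13 (mod 127) gives 25283t ≡ 114 (mod 127), and since 10⁻¹ ≡ 89 (mod 127), t ≡ 113. Hence m ≡ 4852 + 25283·113 = 2861831 (mod 3210941).
From m ≡ 2861831 (mod 3210941) write m = 2861831 + 3210941t. Substituting into m ≡ 17 (mod 79) gives 3210941t ≡ 40 (mod 79), and since 65⁻¹ ≡ 62 (mod 79), t ≡ 31. Hence m ≡ 2861831 + 3210941·31 = 102401002 (mod 253664339).
From m ≡ 102401002 (mod 253664339) write m = 102401002 + 253664339t. Substituting into m ≡ 93 (mod 107) gives 253664339t ≡ 17 (mod 107), and since 81⁻¹ ≡ 37 (mod 107), t ≡ 94. Hence m ≡ 102401002 + 253664339·94 = 23946848868 (mod 27142084273).

23946848868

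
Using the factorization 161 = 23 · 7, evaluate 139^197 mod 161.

Mod 23: 139 ≡ 1; by Fermat, exponent reduces to 197 mod 22 = 21; 1^21 ≡ 1 (mod 23).
Mod 7: 139 ≡ 6; by Fermat, exponent reduces to 197 mod 6 = 5; 6^5 ≡ 6 (mod 7).
Combine by CRT: x ≡ 1 (mod 23), x ≡ 6 (mod 7) ⇒ x ≡ 139 (mod 161).

139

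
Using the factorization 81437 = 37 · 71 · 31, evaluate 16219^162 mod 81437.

1923

Mod 37: 16219 ≡ 13; by Fermat, exponent reduces to 162 mod 36 = 18; 13^18 ≡ 36 (mod 37).
Mod 71: 16219 ≡ 31; by Fermat, exponent reduces to 162 mod 70 = 22; 31^22 ≡ 6 (mod 71).
Mod 31: 16219 ≡ 6; by Fermat, exponent reduces to 162 mod 30 = 12; 6^12 ≡ 1 (mod 31).
Combine by CRT: x ≡ 36 (mod 37), x ≡ 6 (mod 71), x ≡ 1 (mod 31) ⇒ x ≡ 1923 (mod 81437).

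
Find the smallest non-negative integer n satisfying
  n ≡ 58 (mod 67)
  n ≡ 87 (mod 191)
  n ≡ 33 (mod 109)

708315

Combine the congruences pairwise.
From n ≡ 58 (mod 67) write n = 58 + 67t. Substituting into n ≡ 87 (mod 191) gives 67t ≡ 29 (mod 191), and since 67⁻¹ ≡ 134 (mod 191), t ≡ 66. Hence n ≡ 58 + 67·66 = 4480 (mod 12797).
From n ≡ 4480 (mod 12797) write n = 4480 + 12797t. Substituting into n ≡ 33 (mod 109) gives 12797t ≡ 22 (mod 109), and since 44⁻¹ ≡ 57 (mod 109), t ≡ 55. Hence n ≡ 4480 + 12797·55 = 708315 (mod 1394873).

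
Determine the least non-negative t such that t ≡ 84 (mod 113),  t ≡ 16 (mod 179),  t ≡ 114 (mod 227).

The moduli are pairwise coprime; N = 113·179·227 = 4591529.
N/113 = 40633; 40633 ≡ 66 (mod 113); 66·12 ≡ 1, so inverse 12.
N/179 = 25651; 25651 ≡ 54 (mod 179); 54·63 ≡ 1, so inverse 63.
N/227 = 20227; 20227 ≡ 24 (mod 227); 24·123 ≡ 1, so inverse 123.
t ≡ 84·40633·12 + 16·25651·63 + 114·20227·123 = 350437266.
350437266 mod 4591529 = 1481062.

1481062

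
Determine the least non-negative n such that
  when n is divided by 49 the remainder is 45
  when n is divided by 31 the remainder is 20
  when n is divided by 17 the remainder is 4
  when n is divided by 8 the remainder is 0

The moduli are pairwise coprime; M = 49·31·17·8 = 206584.
M/49 = 4216; 4216 ≡ 2 (mod 49); 2·25 ≡ 1, so inverse 25.
M/31 = 6664; 6664 ≡ 30 (mod 31); 30·30 ≡ 1, so inverse 30.
M/17 = 12152; 12152 ≡ 14 (mod 17); 14·11 ≡ 1, so inverse 11.
M/8 = 25823; 25823 ≡ 7 (mod 8); 7·7 ≡ 1, so inverse 7.
n ≡ 45·4216·25 + 20·6664·30 + 4·12152·11 + 0·25823·7 = 9276088.
9276088 mod 206584 = 186392.

186392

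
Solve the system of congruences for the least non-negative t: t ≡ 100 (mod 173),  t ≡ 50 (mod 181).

24666

Combine the congruences pairwise.
From t ≡ 100 (mod 173) write t = 100 + 173s. Substituting into t ≡ 50 (mod 181) gives 173s ≡ 131 (mod 181), and since 173⁻¹ ≡ 113 (mod 181), s ≡ 142. Hence t ≡ 100 + 173·142 = 24666 (mod 31313).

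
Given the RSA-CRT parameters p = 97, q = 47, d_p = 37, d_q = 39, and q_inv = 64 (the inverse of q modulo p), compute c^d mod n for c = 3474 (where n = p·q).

m₁ = c^(d_p) mod p: c ≡ 79 (mod 97), and 79^37 mod 97 = 89.
m₂ = c^(d_q) mod q: c ≡ 43 (mod 47), and 43^39 mod 47 = 5.
h = q_inv·(m₁ − m₂) mod p = 64·(89 − 5) mod 97 = 41.
m = m₂ + h·q = 5 + 41·47 = 1932.

1932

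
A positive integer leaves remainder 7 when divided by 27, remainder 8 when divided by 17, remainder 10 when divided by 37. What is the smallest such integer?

From n ≡ 7 (mod 27) write n = 7 + 27t. Substituting into n ≡ 8 (mod 17) gives 27t ≡ 1 (mod 17), and since 10⁻¹ ≡ 12 (mod 17), t ≡ 12. Hence n ≡ 7 + 27·12 = 331 (mod 459).
From n ≡ 331 (mod 459) write n = 331 + 459t. Substituting into n ≡ 10 (mod 37) gives 459t ≡ 12 (mod 37), and since 15⁻¹ ≡ 5 (mod 37), t ≡ 23. Hence n ≡ 331 + 459·23 = 10888 (mod 16983).

10888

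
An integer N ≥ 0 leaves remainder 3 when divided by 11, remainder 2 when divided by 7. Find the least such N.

From N ≡ 3 (mod 11) write N = 3 + 11t. Substituting into N ≡ 2 (mod 7) gives 11t ≡ 6 (mod 7), and since 4⁻¹ ≡ 2 (mod 7), t ≡ 5. Hence N ≡ 3 + 11·5 = 58 (mod 77).

58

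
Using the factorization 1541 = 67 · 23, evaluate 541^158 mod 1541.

Mod 67: 541 ≡ 5; by Fermat, exponent reduces to 158 mod 66 = 26; 5^26 ≡ 22 (mod 67).
Mod 23: 541 ≡ 12; by Fermat, exponent reduces to 158 mod 22 = 4; 12^4 ≡ 13 (mod 23).
Combine by CRT: x ≡ 22 (mod 67), x ≡ 13 (mod 23) ⇒ x ≡ 1094 (mod 1541).

1094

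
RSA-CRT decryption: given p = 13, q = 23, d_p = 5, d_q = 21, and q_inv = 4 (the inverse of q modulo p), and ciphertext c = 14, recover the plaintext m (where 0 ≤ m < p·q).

235

m₁ = c^(d_p) mod p: c ≡ 1 (mod 13), and 1^5 mod 13 = 1.
m₂ = c^(d_q) mod q: c ≡ 14 (mod 23), and 14^21 mod 23 = 5.
h = q_inv·(m₁ − m₂) mod p = 4·(1 − 5) mod 13 = 10.
m = m₂ + h·q = 5 + 10·23 = 235.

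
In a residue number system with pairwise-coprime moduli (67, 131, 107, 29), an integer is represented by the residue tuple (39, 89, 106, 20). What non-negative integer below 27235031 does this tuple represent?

From x ≡ 39 (mod 67) write x = 39 + 67t. Substituting into x ≡ 89 (mod 131) gives 67t ≡ 50 (mod 131), and since 67⁻¹ ≡ 88 (mod 131), t ≡ 77. Hence x ≡ 39 + 67·77 = 5198 (mod 8777).
From x ≡ 5198 (mod 8777) write x = 5198 + 8777t. Substituting into x ≡ 106 (mod 107) gives 8777t ≡ 44 (mod 107), and since 3⁻¹ ≡ 36 (mod 107), t ≡ 86. Hence x ≡ 5198 + 8777·86 = 760020 (mod 939139).
From x ≡ 760020 (mod 939139) write x = 760020 + 939139t. Substituting into x ≡ 20 (mod 29) gives 939139t ≡ 3 (mod 29), and since 3⁻¹ ≡ 10 (mod 29), t ≡ 1. Hence x ≡ 760020 + 939139·1 = 1699159 (mod 27235031).

1699159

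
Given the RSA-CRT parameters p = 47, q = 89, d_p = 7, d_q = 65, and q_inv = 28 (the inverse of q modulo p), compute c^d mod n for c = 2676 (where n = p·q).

3406

m₁ = c^(d_p) mod p: c ≡ 44 (mod 47), and 44^7 mod 47 = 22.
m₂ = c^(d_q) mod q: c ≡ 6 (mod 89), and 6^65 mod 89 = 24.
h = q_inv·(m₁ − m₂) mod p = 28·(22 − 24) mod 47 = 38.
m = m₂ + h·q = 24 + 38·89 = 3406.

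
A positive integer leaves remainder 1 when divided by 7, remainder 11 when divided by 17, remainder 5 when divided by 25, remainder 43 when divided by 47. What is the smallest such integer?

From x ≡ 1 (mod 7) write x = 1 + 7t. Substituting into x ≡ 11 (mod 17) gives 7t ≡ 10 (mod 17), and since 7⁻¹ ≡ 5 (mod 17), t ≡ 16. Hence x ≡ 1 + 7·16 = 113 (mod 119).
From x ≡ 113 (mod 119) write x = 113 + 119t. Substituting into x ≡ 5 (mod 25) gives 119t ≡ 17 (mod 25), and since 19⁻¹ ≡ 4 (mod 25), t ≡ 18. Hence x ≡ 113 + 119·18 = 2255 (mod 2975).
From x ≡ 2255 (mod 2975) write x = 2255 + 2975t. Substituting into x ≡ 43 (mod 47) gives 2975t ≡ 44 (mod 47), and since 14⁻¹ ≡ 37 (mod 47), t ≡ 30. Hence x ≡ 2255 + 2975·30 = 91505 (mod 139825).

91505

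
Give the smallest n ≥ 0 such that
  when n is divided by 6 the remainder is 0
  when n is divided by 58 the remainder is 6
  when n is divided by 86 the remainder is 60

4704

gcd(6, 58) = 2 and 2 | (6 − 0), so the pair is consistent; merging gives n ≡ 6 (mod 174), where 174 = lcm(6, 58).
gcd(174, 86) = 2 and 2 | (60 − 6), so the pair is consistent; merging gives n ≡ 4704 (mod 7482), where 7482 = lcm(174, 86).
The solution is unique modulo lcm(6, 58, 86) = 7482.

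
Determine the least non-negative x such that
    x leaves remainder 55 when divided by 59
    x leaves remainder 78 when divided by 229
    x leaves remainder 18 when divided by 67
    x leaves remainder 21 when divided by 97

44851560

The moduli are pairwise coprime; N = 59·229·67·97 = 87807989.
N/59 = 1488271; 1488271 ≡ 55 (mod 59); 55·44 ≡ 1, so inverse 44.
N/229 = 383441; 383441 ≡ 95 (mod 229); 95·135 ≡ 1, so inverse 135.
N/67 = 1310567; 1310567 ≡ 47 (mod 67); 47·10 ≡ 1, so inverse 10.
N/97 = 905237; 905237 ≡ 33 (mod 97); 33·50 ≡ 1, so inverse 50.
x ≡ 55·1488271·44 + 78·383441·135 + 18·1310567·10 + 21·905237·50 = 8825650460.
8825650460 mod 87807989 = 44851560.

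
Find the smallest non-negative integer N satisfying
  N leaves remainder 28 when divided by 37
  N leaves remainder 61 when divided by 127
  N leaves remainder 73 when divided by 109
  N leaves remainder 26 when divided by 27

From N ≡ 28 (mod 37) write N = 28 + 37t. Substituting into N ≡ 61 (mod 127) gives 37t ≡ 33 (mod 127), and since 37⁻¹ ≡ 103 (mod 127), t ≡ 97. Hence N ≡ 28 + 37·97 = 3617 (mod 4699).
From N ≡ 3617 (mod 4699) write N = 3617 + 4699t. Substituting into N ≡ 73 (mod 109) gives 4699t ≡ 53 (mod 109), and since 12⁻¹ ≡ 100 (mod 109), t ≡ 68. Hence N ≡ 3617 + 4699·68 = 323149 (mod 512191).
From N ≡ 323149 (mod 512191) write N = 323149 + 512191t. Substituting into N ≡ 26 (mod 27) gives 512191t ≡ 13 (mod 27), and since 1⁻¹ ≡ 1 (mod 27), t ≡ 13. Hence N ≡ 323149 + 512191·13 = 6981632 (mod 13829157).

6981632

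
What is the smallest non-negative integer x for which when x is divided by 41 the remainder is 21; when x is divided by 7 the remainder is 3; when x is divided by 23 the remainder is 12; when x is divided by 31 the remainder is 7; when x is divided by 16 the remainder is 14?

2046782

The moduli are pairwise coprime; N = 41·7·23·31·16 = 3274096.
N/41 = 79856; 79856 ≡ 29 (mod 41); 29·17 ≡ 1, so inverse 17.
N/7 = 467728; 467728 ≡ 2 (mod 7); 2·4 ≡ 1, so inverse 4.
N/23 = 142352; 142352 ≡ 5 (mod 23); 5·14 ≡ 1, so inverse 14.
N/31 = 105616; 105616 ≡ 30 (mod 31); 30·30 ≡ 1, so inverse 30.
N/16 = 204631; 204631 ≡ 7 (mod 16); 7·7 ≡ 1, so inverse 7.
x ≡ 21·79856·17 + 3·467728·4 + 12·142352·14 + 7·105616·30 + 14·204631·7 = 100269662.
100269662 mod 3274096 = 2046782.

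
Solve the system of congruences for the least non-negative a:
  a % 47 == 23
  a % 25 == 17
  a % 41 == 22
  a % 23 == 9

720392

The moduli are pairwise coprime; N = 47·25·41·23 = 1108025.
N/47 = 23575; 23575 ≡ 28 (mod 47); 28·42 ≡ 1, so inverse 42.
N/25 = 44321; 44321 ≡ 21 (mod 25); 21·6 ≡ 1, so inverse 6.
N/41 = 27025; 27025 ≡ 6 (mod 41); 6·7 ≡ 1, so inverse 7.
N/23 = 48175; 48175 ≡ 13 (mod 23); 13·16 ≡ 1, so inverse 16.
a ≡ 23·23575·42 + 17·44321·6 + 22·27025·7 + 9·48175·16 = 38393242.
38393242 mod 1108025 = 720392.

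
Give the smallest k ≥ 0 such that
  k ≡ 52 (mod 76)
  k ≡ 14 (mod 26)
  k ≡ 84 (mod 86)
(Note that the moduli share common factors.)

37064

gcd(76, 26) = 2 and 2 | (14 − 52), so the pair is consistent; merging gives k ≡ 508 (mod 988), where 988 = lcm(76, 26).
gcd(988, 86) = 2 and 2 | (84 − 508), so the pair is consistent; merging gives k ≡ 37064 (mod 42484), where 42484 = lcm(988, 86).
The solution is unique modulo lcm(76, 26, 86) = 42484.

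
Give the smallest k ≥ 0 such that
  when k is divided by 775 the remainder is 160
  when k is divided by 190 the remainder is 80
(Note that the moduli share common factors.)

15660

gcd(775, 190) = 5 and 5 | (80 − 160), so the pair is consistent; merging gives k ≡ 15660 (mod 29450), where 29450 = lcm(775, 190).
The solution is unique modulo lcm(775, 190) = 29450.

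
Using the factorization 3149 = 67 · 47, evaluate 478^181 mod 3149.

Mod 67: 478 ≡ 9; by Fermat, exponent reduces to 181 mod 66 = 49; 9^49 ≡ 22 (mod 67).
Mod 47: 478 ≡ 8; by Fermat, exponent reduces to 181 mod 46 = 43; 8^43 ≡ 28 (mod 47).
Combine by CRT: x ≡ 22 (mod 67), x ≡ 28 (mod 47) ⇒ x ≡ 357 (mod 3149).

357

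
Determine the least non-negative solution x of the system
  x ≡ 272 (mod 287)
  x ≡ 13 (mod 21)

559

Combine the congruences pairwise.
gcd(287, 21) = 7 and 7 | (13 − 272), so the pair is consistent; merging gives x ≡ 559 (mod 861), where 861 = lcm(287, 21).
The solution is unique modulo lcm(287, 21) = 861.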